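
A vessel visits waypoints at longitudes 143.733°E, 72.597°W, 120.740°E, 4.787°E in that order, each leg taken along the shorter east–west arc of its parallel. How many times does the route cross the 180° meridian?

2

Leg 1: +143.733° → -72.597°, shortest Δλ = 143.67° (east) — crosses 180°.
Leg 2: -72.597° → +120.740°, shortest Δλ = -166.663° (west) — crosses 180°.
Leg 3: +120.740° → +4.787°, shortest Δλ = -115.953° (west) — does not cross 180°.
Total crossings: 2.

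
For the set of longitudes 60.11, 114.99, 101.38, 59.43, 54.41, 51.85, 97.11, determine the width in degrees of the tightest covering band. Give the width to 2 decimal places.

Sort the longitudes: +51.85°, +54.41°, +59.43°, +60.11°, +97.11°, +101.38°, +114.99°.
Eastward gaps between consecutive values (wrapping around): 2.56°, 5.02°, 0.68°, 37.00°, 4.27°, 13.61°, 296.86°.
Largest gap = 296.86° ⇒ minimal covering band is its complement: 360° − 296.86° = 63.14°.
Band runs from +51.85° eastward to +114.99°.

63.14°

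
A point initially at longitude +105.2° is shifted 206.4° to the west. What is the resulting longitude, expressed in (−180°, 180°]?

-101.2°

Start at +105.2°; shift −206.4° → -101.2°.
-101.2° already lies in (−180°, 180°].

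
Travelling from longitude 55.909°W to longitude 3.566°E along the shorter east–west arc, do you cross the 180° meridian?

Signed shortest Δλ = ((3.566 − -55.909 + 180) mod 360) − 180 = 59.475°.
Going east by 59.475° from -55.909° reaches +3.566° without touching 180°.

No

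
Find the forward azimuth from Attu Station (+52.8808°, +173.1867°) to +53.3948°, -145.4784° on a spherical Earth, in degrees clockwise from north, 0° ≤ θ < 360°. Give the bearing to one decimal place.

72.1°

Δλ = -145.4784 − 173.1867 = -318.6651°; wrapped into (−180°, 180°]: 41.3349°.
θ = atan2( sin Δλ · cos φ₂ , cos φ₁ · sin φ₂ − sin φ₁ · cos φ₂ · cos Δλ )
  = atan2(0.39383, 0.12743) = 72.070° → normalised to [0°, 360°): 72.070°.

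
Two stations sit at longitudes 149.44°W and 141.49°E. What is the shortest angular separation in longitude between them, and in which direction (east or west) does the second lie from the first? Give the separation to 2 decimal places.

Raw difference: 141.49 − -149.44 = 290.93°.
Normalise into (−180°, 180°]: 290.93° − 360° = -69.07°.
Negative ⇒ the second point lies to the west; separation 69.07°.

69.07° west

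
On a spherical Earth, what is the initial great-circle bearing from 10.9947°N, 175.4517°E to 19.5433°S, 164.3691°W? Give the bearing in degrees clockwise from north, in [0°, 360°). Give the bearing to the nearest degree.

147°

Δλ = -164.3691 − 175.4517 = -339.8208°; wrapped into (−180°, 180°]: 20.1792°.
θ = atan2( sin Δλ · cos φ₂ , cos φ₁ · sin φ₂ − sin φ₁ · cos φ₂ · cos Δλ )
  = atan2(0.32508, -0.49708) = 146.816° → normalised to [0°, 360°): 146.816°.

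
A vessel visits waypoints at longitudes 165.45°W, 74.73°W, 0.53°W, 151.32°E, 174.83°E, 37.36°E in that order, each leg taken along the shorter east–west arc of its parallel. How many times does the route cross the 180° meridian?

Leg 1: -165.45° → -74.73°, shortest Δλ = 90.72° (east) — does not cross 180°.
Leg 2: -74.73° → -0.53°, shortest Δλ = 74.2° (east) — does not cross 180°.
Leg 3: -0.53° → +151.32°, shortest Δλ = 151.85° (east) — does not cross 180°.
Leg 4: +151.32° → +174.83°, shortest Δλ = 23.51° (east) — does not cross 180°.
Leg 5: +174.83° → +37.36°, shortest Δλ = -137.47° (west) — does not cross 180°.
Total crossings: 0.

0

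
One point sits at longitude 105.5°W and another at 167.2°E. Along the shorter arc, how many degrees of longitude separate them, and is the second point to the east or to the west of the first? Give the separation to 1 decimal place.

87.3° west

Raw difference: 167.2 − -105.5 = 272.7°.
Normalise into (−180°, 180°]: 272.7° − 360° = -87.3°.
Negative ⇒ the second point lies to the west; separation 87.3°.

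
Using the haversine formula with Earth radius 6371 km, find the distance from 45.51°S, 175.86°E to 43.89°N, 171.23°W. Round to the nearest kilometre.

10022 km

Δλ = -171.23 − 175.86 = -347.09°; wrapped into (−180°, 180°]: 12.91°.
Δφ = 43.89 − -45.51 = 89.40°.
a = sin²(Δφ/2) + cos φ₁ · cos φ₂ · sin²(Δλ/2) = 0.501147.
c = 2·atan2(√a, √(1−a)) = 1.57309 rad → d = 6371·c ≈ 10022.16 km.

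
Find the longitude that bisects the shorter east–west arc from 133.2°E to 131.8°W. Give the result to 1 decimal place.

Signed shortest Δλ from +133.2° to -131.8° is +95.0°.
Midpoint longitude = +133.2° + (+95.0°)/2 = +133.2° + 47.5° = +180.7°.
Normalise into (−180°, 180°]: -179.3°.
(The naïve average (+133.2 + -131.8)/2 = 0.7° is on the wrong side of the globe.)

179.3°W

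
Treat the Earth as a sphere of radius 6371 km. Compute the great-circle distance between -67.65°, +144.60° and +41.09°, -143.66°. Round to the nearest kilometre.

13477 km

Δλ = -143.66 − 144.60 = -288.26°; wrapped into (−180°, 180°]: 71.74°.
Δφ = 41.09 − -67.65 = 108.74°.
a = sin²(Δφ/2) + cos φ₁ · cos φ₂ · sin²(Δλ/2) = 0.759036.
c = 2·atan2(√a, √(1−a)) = 2.11539 rad → d = 6371·c ≈ 13477.16 km.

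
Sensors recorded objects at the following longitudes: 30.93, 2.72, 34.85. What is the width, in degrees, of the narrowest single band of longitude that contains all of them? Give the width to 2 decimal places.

Sort the longitudes: +2.72°, +30.93°, +34.85°.
Eastward gaps between consecutive values (wrapping around): 28.21°, 3.92°, 327.87°.
Largest gap = 327.87° ⇒ minimal covering band is its complement: 360° − 327.87° = 32.13°.
Band runs from +2.72° eastward to +34.85°.

32.13°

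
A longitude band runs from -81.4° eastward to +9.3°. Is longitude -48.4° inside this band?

Band width going east from -81.4° to +9.3°: ((9.3 − -81.4) mod 360) = 90.7°.
Offset of -48.4° east of the west edge: ((-48.4 − -81.4) mod 360) = 33.0°.
33.0° ≤ 90.7° ⇒ inside.

Yes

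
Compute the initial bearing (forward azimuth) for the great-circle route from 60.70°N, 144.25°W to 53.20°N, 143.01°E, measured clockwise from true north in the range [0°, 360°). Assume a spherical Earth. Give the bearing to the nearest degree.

292°

Δλ = 143.01 − -144.25 = 287.26°; wrapped into (−180°, 180°]: -72.74°.
θ = atan2( sin Δλ · cos φ₂ , cos φ₁ · sin φ₂ − sin φ₁ · cos φ₂ · cos Δλ )
  = atan2(-0.57205, 0.23687) = -67.507° → normalised to [0°, 360°): 292.493°.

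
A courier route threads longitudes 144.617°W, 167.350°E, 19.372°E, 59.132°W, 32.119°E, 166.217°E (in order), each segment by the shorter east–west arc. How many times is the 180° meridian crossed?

1

Leg 1: -144.617° → +167.350°, shortest Δλ = -48.033° (west) — crosses 180°.
Leg 2: +167.350° → +19.372°, shortest Δλ = -147.978° (west) — does not cross 180°.
Leg 3: +19.372° → -59.132°, shortest Δλ = -78.504° (west) — does not cross 180°.
Leg 4: -59.132° → +32.119°, shortest Δλ = 91.251° (east) — does not cross 180°.
Leg 5: +32.119° → +166.217°, shortest Δλ = 134.098° (east) — does not cross 180°.
Total crossings: 1.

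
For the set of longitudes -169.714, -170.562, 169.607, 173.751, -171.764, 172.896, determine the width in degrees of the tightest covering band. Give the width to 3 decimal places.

20.679°

Sort the longitudes: -171.764°, -170.562°, -169.714°, +169.607°, +172.896°, +173.751°.
Eastward gaps between consecutive values (wrapping around): 1.202°, 0.848°, 339.321°, 3.289°, 0.855°, 14.485°.
Largest gap = 339.321° ⇒ minimal covering band is its complement: 360° − 339.321° = 20.679°.
Band runs from +169.607° eastward to -169.714°, crossing the antimeridian.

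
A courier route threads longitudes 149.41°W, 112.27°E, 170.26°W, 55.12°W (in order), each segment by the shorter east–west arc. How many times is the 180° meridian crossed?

Leg 1: -149.41° → +112.27°, shortest Δλ = -98.32° (west) — crosses 180°.
Leg 2: +112.27° → -170.26°, shortest Δλ = 77.47° (east) — crosses 180°.
Leg 3: -170.26° → -55.12°, shortest Δλ = 115.14° (east) — does not cross 180°.
Total crossings: 2.

2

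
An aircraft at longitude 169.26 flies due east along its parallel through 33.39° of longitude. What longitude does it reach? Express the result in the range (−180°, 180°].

-157.35°

Start at +169.26°; shift +33.39° → +202.65°.
+202.65° lies outside (−180°, 180°]; subtract 360° → -157.35°.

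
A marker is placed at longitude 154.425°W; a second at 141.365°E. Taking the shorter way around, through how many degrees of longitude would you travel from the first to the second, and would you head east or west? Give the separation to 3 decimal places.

Raw difference: 141.365 − -154.425 = 295.79°.
Normalise into (−180°, 180°]: 295.79° − 360° = -64.21°.
Negative ⇒ the second point lies to the west; separation 64.210°.

64.210° west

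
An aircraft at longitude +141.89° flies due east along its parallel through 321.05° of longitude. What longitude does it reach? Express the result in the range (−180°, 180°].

Start at +141.89°; shift +321.05° → +462.94°.
+462.94° lies outside (−180°, 180°]; subtract 360° → +102.94°.

+102.94°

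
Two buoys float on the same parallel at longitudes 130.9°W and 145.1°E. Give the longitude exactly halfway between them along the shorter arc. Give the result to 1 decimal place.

172.9°W

Signed shortest Δλ from -130.9° to +145.1° is -84.0°.
Midpoint longitude = -130.9° + (-84.0°)/2 = -130.9° − 42.0° = -172.9°.
(The naïve average (-130.9 + +145.1)/2 = 7.1° is on the wrong side of the globe.)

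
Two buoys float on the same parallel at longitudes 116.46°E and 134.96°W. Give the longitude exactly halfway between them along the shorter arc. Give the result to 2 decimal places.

Signed shortest Δλ from +116.46° to -134.96° is +108.58°.
Midpoint longitude = +116.46° + (+108.58°)/2 = +116.46° + 54.29° = +170.75°.
(The naïve average (+116.46 + -134.96)/2 = -9.25° is on the wrong side of the globe.)

170.75°E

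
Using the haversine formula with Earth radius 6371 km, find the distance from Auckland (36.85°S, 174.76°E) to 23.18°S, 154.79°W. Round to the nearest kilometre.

Δλ = -154.79 − 174.76 = -329.55°; wrapped into (−180°, 180°]: 30.45°.
Δφ = -23.18 − -36.85 = 13.67°.
a = sin²(Δφ/2) + cos φ₁ · cos φ₂ · sin²(Δλ/2) = 0.064894.
c = 2·atan2(√a, √(1−a)) = 0.51516 rad → d = 6371·c ≈ 3282.11 km.

3282 km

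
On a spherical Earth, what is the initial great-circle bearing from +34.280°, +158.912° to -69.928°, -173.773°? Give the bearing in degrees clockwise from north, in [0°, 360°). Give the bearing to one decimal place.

170.6°

Δλ = -173.773 − 158.912 = -332.685°; wrapped into (−180°, 180°]: 27.315°.
θ = atan2( sin Δλ · cos φ₂ , cos φ₁ · sin φ₂ − sin φ₁ · cos φ₂ · cos Δλ )
  = atan2(0.15749, -0.94786) = 170.566° → normalised to [0°, 360°): 170.566°.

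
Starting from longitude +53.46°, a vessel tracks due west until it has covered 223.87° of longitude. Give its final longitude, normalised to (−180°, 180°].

Start at +53.46°; shift −223.87° → -170.41°.
-170.41° already lies in (−180°, 180°].

-170.41°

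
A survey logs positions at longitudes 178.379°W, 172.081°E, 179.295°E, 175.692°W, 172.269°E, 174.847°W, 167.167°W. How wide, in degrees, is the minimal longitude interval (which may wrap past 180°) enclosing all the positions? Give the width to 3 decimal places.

Sort the longitudes: -178.379°, -175.692°, -174.847°, -167.167°, +172.081°, +172.269°, +179.295°.
Eastward gaps between consecutive values (wrapping around): 2.687°, 0.845°, 7.680°, 339.248°, 0.188°, 7.026°, 2.326°.
Largest gap = 339.248° ⇒ minimal covering band is its complement: 360° − 339.248° = 20.752°.
Band runs from +172.081° eastward to -167.167°, crossing the antimeridian.

20.752°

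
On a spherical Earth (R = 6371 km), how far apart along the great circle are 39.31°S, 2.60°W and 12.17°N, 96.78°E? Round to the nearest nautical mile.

6297 nmi

Δλ = 96.78 − -2.60 = 99.38°.
Δφ = 12.17 − -39.31 = 51.48°.
a = sin²(Δφ/2) + cos φ₁ · cos φ₂ · sin²(Δλ/2) = 0.628412.
c = 2·atan2(√a, √(1−a)) = 1.83053 rad → d = 6371·c ≈ 11662.31 km ≈ 6297.14 nmi.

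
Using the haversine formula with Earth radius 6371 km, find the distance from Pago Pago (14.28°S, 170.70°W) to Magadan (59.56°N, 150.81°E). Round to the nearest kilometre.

8909 km

Δλ = 150.81 − -170.70 = 321.51°; wrapped into (−180°, 180°]: -38.49°.
Δφ = 59.56 − -14.28 = 73.84°.
a = sin²(Δφ/2) + cos φ₁ · cos φ₂ · sin²(Δλ/2) = 0.414181.
c = 2·atan2(√a, √(1−a)) = 1.39830 rad → d = 6371·c ≈ 8908.59 km.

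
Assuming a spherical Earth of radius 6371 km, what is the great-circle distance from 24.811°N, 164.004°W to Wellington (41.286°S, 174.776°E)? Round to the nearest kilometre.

Δλ = 174.776 − -164.004 = 338.780°; wrapped into (−180°, 180°]: -21.220°.
Δφ = -41.286 − 24.811 = -66.097°.
a = sin²(Δφ/2) + cos φ₁ · cos φ₂ · sin²(Δλ/2) = 0.320528.
c = 2·atan2(√a, √(1−a)) = 1.20366 rad → d = 6371·c ≈ 7668.52 km.

7669 km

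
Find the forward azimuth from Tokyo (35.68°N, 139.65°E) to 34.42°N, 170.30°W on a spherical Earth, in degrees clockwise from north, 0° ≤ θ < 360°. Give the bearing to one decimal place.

76.6°

Δλ = -170.30 − 139.65 = -309.95°; wrapped into (−180°, 180°]: 50.05°.
θ = atan2( sin Δλ · cos φ₂ , cos φ₁ · sin φ₂ − sin φ₁ · cos φ₂ · cos Δλ )
  = atan2(0.63238, 0.15020) = 76.639° → normalised to [0°, 360°): 76.639°.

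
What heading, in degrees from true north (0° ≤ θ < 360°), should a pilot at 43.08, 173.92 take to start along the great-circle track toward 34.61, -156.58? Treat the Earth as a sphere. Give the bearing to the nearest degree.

100°

Δλ = -156.58 − 173.92 = -330.50°; wrapped into (−180°, 180°]: 29.50°.
θ = atan2( sin Δλ · cos φ₂ , cos φ₁ · sin φ₂ − sin φ₁ · cos φ₂ · cos Δλ )
  = atan2(0.40528, -0.07441) = 100.404° → normalised to [0°, 360°): 100.404°.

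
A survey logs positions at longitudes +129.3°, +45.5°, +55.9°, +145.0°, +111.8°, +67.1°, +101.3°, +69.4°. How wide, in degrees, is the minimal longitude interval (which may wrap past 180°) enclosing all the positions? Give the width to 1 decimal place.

Sort the longitudes: +45.5°, +55.9°, +67.1°, +69.4°, +101.3°, +111.8°, +129.3°, +145.0°.
Eastward gaps between consecutive values (wrapping around): 10.4°, 11.2°, 2.3°, 31.9°, 10.5°, 17.5°, 15.7°, 260.5°.
Largest gap = 260.5° ⇒ minimal covering band is its complement: 360° − 260.5° = 99.5°.
Band runs from +45.5° eastward to +145.0°.

99.5°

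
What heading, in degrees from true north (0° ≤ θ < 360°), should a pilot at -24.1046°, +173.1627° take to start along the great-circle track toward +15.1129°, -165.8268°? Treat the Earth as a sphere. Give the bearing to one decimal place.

29.7°

Δλ = -165.8268 − 173.1627 = -338.9895°; wrapped into (−180°, 180°]: 21.0105°.
θ = atan2( sin Δλ · cos φ₂ , cos φ₁ · sin φ₂ − sin φ₁ · cos φ₂ · cos Δλ )
  = atan2(0.34614, 0.60605) = 29.732° → normalised to [0°, 360°): 29.732°.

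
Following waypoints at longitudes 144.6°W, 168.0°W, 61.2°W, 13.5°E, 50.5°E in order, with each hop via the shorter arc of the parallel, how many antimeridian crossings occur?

Leg 1: -144.6° → -168.0°, shortest Δλ = -23.4° (west) — does not cross 180°.
Leg 2: -168.0° → -61.2°, shortest Δλ = 106.8° (east) — does not cross 180°.
Leg 3: -61.2° → +13.5°, shortest Δλ = 74.7° (east) — does not cross 180°.
Leg 4: +13.5° → +50.5°, shortest Δλ = 37.0° (east) — does not cross 180°.
Total crossings: 0.

0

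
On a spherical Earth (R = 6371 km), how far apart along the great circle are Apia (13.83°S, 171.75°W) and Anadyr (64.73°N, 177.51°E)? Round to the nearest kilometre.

8783 km

Δλ = 177.51 − -171.75 = 349.26°; wrapped into (−180°, 180°]: -10.74°.
Δφ = 64.73 − -13.83 = 78.56°.
a = sin²(Δφ/2) + cos φ₁ · cos φ₂ · sin²(Δλ/2) = 0.404460.
c = 2·atan2(√a, √(1−a)) = 1.37853 rad → d = 6371·c ≈ 8782.64 km.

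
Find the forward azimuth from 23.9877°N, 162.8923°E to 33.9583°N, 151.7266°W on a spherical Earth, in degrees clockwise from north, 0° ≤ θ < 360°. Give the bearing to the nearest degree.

Δλ = -151.7266 − 162.8923 = -314.6189°; wrapped into (−180°, 180°]: 45.3811°.
θ = atan2( sin Δλ · cos φ₂ , cos φ₁ · sin φ₂ − sin φ₁ · cos φ₂ · cos Δλ )
  = atan2(0.59039, 0.27350) = 65.144° → normalised to [0°, 360°): 65.144°.

65°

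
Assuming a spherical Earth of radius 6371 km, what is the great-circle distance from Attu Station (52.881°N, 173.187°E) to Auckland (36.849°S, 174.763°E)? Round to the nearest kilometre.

9979 km

Δλ = 174.763 − 173.187 = 1.576°.
Δφ = -36.849 − 52.881 = -89.730°.
a = sin²(Δφ/2) + cos φ₁ · cos φ₂ · sin²(Δλ/2) = 0.497735.
c = 2·atan2(√a, √(1−a)) = 1.56627 rad → d = 6371·c ≈ 9978.68 km.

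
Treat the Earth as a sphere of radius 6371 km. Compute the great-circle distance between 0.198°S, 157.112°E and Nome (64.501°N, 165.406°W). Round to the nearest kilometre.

Δλ = -165.406 − 157.112 = -322.518°; wrapped into (−180°, 180°]: 37.482°.
Δφ = 64.501 − -0.198 = 64.699°.
a = sin²(Δφ/2) + cos φ₁ · cos φ₂ · sin²(Δλ/2) = 0.330752.
c = 2·atan2(√a, √(1−a)) = 1.22548 rad → d = 6371·c ≈ 7807.52 km.

7808 km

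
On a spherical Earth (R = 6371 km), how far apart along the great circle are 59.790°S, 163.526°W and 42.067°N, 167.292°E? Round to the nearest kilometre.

11636 km

Δλ = 167.292 − -163.526 = 330.818°; wrapped into (−180°, 180°]: -29.182°.
Δφ = 42.067 − -59.790 = 101.857°.
a = sin²(Δφ/2) + cos φ₁ · cos φ₂ · sin²(Δλ/2) = 0.626440.
c = 2·atan2(√a, √(1−a)) = 1.82645 rad → d = 6371·c ≈ 11636.33 km.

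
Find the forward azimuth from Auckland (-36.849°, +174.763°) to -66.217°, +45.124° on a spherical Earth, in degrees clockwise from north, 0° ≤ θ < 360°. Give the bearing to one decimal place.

199.3°

Δλ = 45.124 − 174.763 = -129.639°.
θ = atan2( sin Δλ · cos φ₂ , cos φ₁ · sin φ₂ − sin φ₁ · cos φ₂ · cos Δλ )
  = atan2(-0.31055, -0.88655) = -160.695° → normalised to [0°, 360°): 199.305°.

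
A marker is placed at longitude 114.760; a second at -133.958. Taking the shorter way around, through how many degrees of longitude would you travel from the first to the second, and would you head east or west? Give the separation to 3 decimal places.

Raw difference: -133.958 − 114.760 = -248.718°.
Normalise into (−180°, 180°]: -248.718° + 360° = 111.282°.
Positive ⇒ the second point lies to the east; separation 111.282°.

111.282° east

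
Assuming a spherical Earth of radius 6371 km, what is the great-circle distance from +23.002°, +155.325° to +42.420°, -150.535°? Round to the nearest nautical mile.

Δλ = -150.535 − 155.325 = -305.860°; wrapped into (−180°, 180°]: 54.140°.
Δφ = 42.420 − 23.002 = 19.418°.
a = sin²(Δφ/2) + cos φ₁ · cos φ₂ · sin²(Δλ/2) = 0.169168.
c = 2·atan2(√a, √(1−a)) = 0.84776 rad → d = 6371·c ≈ 5401.09 km ≈ 2916.35 nmi.

2916 nmi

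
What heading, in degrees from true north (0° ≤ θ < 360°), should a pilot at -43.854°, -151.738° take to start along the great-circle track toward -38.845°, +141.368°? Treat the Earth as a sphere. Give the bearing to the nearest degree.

Δλ = 141.368 − -151.738 = 293.106°; wrapped into (−180°, 180°]: -66.894°.
θ = atan2( sin Δλ · cos φ₂ , cos φ₁ · sin φ₂ − sin φ₁ · cos φ₂ · cos Δλ )
  = atan2(-0.71637, -0.24053) = -108.560° → normalised to [0°, 360°): 251.440°.

251°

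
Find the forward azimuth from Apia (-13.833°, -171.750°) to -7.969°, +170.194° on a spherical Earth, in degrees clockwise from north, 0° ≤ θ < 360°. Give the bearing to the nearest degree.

Δλ = 170.194 − -171.750 = 341.944°; wrapped into (−180°, 180°]: -18.056°.
θ = atan2( sin Δλ · cos φ₂ , cos φ₁ · sin φ₂ − sin φ₁ · cos φ₂ · cos Δλ )
  = atan2(-0.30695, 0.09051) = -73.572° → normalised to [0°, 360°): 286.428°.

286°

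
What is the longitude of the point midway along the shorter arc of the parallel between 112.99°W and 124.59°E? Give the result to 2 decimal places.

174.20°W

Signed shortest Δλ from -112.99° to +124.59° is -122.42°.
Midpoint longitude = -112.99° + (-122.42°)/2 = -112.99° − 61.21° = -174.20°.
(The naïve average (-112.99 + +124.59)/2 = 5.8° is on the wrong side of the globe.)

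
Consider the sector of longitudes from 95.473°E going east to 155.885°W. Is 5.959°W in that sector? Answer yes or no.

Band width going east from +95.473° to -155.885°: ((-155.885 − 95.473) mod 360) = 108.642°.
Offset of -5.959° east of the west edge: ((-5.959 − 95.473) mod 360) = 258.568°.
258.568° > 108.642° ⇒ outside.

No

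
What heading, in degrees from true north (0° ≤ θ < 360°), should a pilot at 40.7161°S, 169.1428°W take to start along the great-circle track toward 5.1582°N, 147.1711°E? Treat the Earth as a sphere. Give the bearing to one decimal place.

Δλ = 147.1711 − -169.1428 = 316.3139°; wrapped into (−180°, 180°]: -43.6861°.
θ = atan2( sin Δλ · cos φ₂ , cos φ₁ · sin φ₂ − sin φ₁ · cos φ₂ · cos Δλ )
  = atan2(-0.68791, 0.53794) = -51.975° → normalised to [0°, 360°): 308.025°.

308.0°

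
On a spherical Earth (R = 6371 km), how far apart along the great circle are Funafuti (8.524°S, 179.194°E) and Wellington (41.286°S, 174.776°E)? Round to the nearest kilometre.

Δλ = 174.776 − 179.194 = -4.418°.
Δφ = -41.286 − -8.524 = -32.762°.
a = sin²(Δφ/2) + cos φ₁ · cos φ₂ · sin²(Δλ/2) = 0.080641.
c = 2·atan2(√a, √(1−a)) = 0.57587 rad → d = 6371·c ≈ 3668.88 km.

3669 km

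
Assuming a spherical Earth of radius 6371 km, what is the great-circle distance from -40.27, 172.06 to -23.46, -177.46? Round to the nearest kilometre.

Δλ = -177.46 − 172.06 = -349.52°; wrapped into (−180°, 180°]: 10.48°.
Δφ = -23.46 − -40.27 = 16.81°.
a = sin²(Δφ/2) + cos φ₁ · cos φ₂ · sin²(Δλ/2) = 0.027203.
c = 2·atan2(√a, √(1−a)) = 0.33138 rad → d = 6371·c ≈ 2111.25 km.

2111 km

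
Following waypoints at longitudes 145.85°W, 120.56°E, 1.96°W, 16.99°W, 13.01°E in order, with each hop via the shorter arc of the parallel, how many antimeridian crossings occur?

Leg 1: -145.85° → +120.56°, shortest Δλ = -93.59° (west) — crosses 180°.
Leg 2: +120.56° → -1.96°, shortest Δλ = -122.52° (west) — does not cross 180°.
Leg 3: -1.96° → -16.99°, shortest Δλ = -15.03° (west) — does not cross 180°.
Leg 4: -16.99° → +13.01°, shortest Δλ = 30.0° (east) — does not cross 180°.
Total crossings: 1.

1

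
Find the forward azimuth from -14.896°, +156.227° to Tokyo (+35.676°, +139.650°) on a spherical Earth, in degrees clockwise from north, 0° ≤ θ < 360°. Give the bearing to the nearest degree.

343°

Δλ = 139.650 − 156.227 = -16.577°.
θ = atan2( sin Δλ · cos φ₂ , cos φ₁ · sin φ₂ − sin φ₁ · cos φ₂ · cos Δλ )
  = atan2(-0.23176, 0.76374) = -16.881° → normalised to [0°, 360°): 343.119°.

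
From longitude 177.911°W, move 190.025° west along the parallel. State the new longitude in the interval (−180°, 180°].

Start at -177.911°; shift −190.025° → -367.936°.
-367.936° lies outside (−180°, 180°]; add 360° → -7.936°.

7.936°W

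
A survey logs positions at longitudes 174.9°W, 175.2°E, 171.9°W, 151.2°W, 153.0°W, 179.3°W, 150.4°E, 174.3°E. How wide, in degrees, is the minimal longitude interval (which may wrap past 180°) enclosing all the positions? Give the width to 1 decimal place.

Sort the longitudes: -179.3°, -174.9°, -171.9°, -153.0°, -151.2°, +150.4°, +174.3°, +175.2°.
Eastward gaps between consecutive values (wrapping around): 4.4°, 3.0°, 18.9°, 1.8°, 301.6°, 23.9°, 0.9°, 5.5°.
Largest gap = 301.6° ⇒ minimal covering band is its complement: 360° − 301.6° = 58.4°.
Band runs from +150.4° eastward to -151.2°, crossing the antimeridian.

58.4°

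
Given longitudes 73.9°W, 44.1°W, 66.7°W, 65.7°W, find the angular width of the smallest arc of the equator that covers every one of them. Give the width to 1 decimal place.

Sort the longitudes: -73.9°, -66.7°, -65.7°, -44.1°.
Eastward gaps between consecutive values (wrapping around): 7.2°, 1.0°, 21.6°, 330.2°.
Largest gap = 330.2° ⇒ minimal covering band is its complement: 360° − 330.2° = 29.8°.
Band runs from -73.9° eastward to -44.1°.

29.8°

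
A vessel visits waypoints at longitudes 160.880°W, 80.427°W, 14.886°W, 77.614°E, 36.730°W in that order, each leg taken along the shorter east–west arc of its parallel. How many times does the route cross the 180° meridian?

Leg 1: -160.880° → -80.427°, shortest Δλ = 80.453° (east) — does not cross 180°.
Leg 2: -80.427° → -14.886°, shortest Δλ = 65.541° (east) — does not cross 180°.
Leg 3: -14.886° → +77.614°, shortest Δλ = 92.5° (east) — does not cross 180°.
Leg 4: +77.614° → -36.730°, shortest Δλ = -114.344° (west) — does not cross 180°.
Total crossings: 0.

0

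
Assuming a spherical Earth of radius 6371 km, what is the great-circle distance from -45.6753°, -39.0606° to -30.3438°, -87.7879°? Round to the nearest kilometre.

4515 km

Δλ = -87.7879 − -39.0606 = -48.7273°.
Δφ = -30.3438 − -45.6753 = 15.3315°.
a = sin²(Δφ/2) + cos φ₁ · cos φ₂ · sin²(Δλ/2) = 0.120412.
c = 2·atan2(√a, √(1−a)) = 0.70875 rad → d = 6371·c ≈ 4515.45 km.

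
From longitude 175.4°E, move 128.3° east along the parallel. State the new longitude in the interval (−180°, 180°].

Start at +175.4°; shift +128.3° → +303.7°.
+303.7° lies outside (−180°, 180°]; subtract 360° → -56.3°.

56.3°W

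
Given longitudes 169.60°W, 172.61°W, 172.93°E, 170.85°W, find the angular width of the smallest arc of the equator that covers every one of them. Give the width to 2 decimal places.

17.47°

Sort the longitudes: -172.61°, -170.85°, -169.60°, +172.93°.
Eastward gaps between consecutive values (wrapping around): 1.76°, 1.25°, 342.53°, 14.46°.
Largest gap = 342.53° ⇒ minimal covering band is its complement: 360° − 342.53° = 17.47°.
Band runs from +172.93° eastward to -169.60°, crossing the antimeridian.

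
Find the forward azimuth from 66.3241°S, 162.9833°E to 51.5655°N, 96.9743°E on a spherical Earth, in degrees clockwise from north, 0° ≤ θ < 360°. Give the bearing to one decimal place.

Δλ = 96.9743 − 162.9833 = -66.0090°.
θ = atan2( sin Δλ · cos φ₂ , cos φ₁ · sin φ₂ − sin φ₁ · cos φ₂ · cos Δλ )
  = atan2(-0.56792, 0.54602) = -46.126° → normalised to [0°, 360°): 313.874°.

313.9°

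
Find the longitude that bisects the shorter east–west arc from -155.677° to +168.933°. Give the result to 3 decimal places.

-173.372°

Signed shortest Δλ from -155.677° to +168.933° is -35.390°.
Midpoint longitude = -155.677° + (-35.390°)/2 = -155.677° − 17.695° = -173.372°.
(The naïve average (-155.677 + +168.933)/2 = 6.628° is on the wrong side of the globe.)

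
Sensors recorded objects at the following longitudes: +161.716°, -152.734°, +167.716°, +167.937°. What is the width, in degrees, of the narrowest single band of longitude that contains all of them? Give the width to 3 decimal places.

Sort the longitudes: -152.734°, +161.716°, +167.716°, +167.937°.
Eastward gaps between consecutive values (wrapping around): 314.450°, 6.000°, 0.221°, 39.329°.
Largest gap = 314.450° ⇒ minimal covering band is its complement: 360° − 314.450° = 45.550°.
Band runs from +161.716° eastward to -152.734°, crossing the antimeridian.

45.550°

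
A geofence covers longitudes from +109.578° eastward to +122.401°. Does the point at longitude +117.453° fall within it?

Yes

Band width going east from +109.578° to +122.401°: ((122.401 − 109.578) mod 360) = 12.823°.
Offset of +117.453° east of the west edge: ((117.453 − 109.578) mod 360) = 7.875°.
7.875° ≤ 12.823° ⇒ inside.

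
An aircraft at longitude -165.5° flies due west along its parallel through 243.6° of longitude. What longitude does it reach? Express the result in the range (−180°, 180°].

Start at -165.5°; shift −243.6° → -409.1°.
-409.1° lies outside (−180°, 180°]; add 360° → -49.1°.

-49.1°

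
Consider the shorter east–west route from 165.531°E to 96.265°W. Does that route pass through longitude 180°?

Yes

Naïve |-96.265 − 165.531| = 261.796° > 180°, so the shorter arc goes the other way round — across 180°.
Signed shortest Δλ = ((-96.265 − 165.531 + 180) mod 360) − 180 = 98.204°.
Going east by 98.204° from +165.531° passes through 180° before reaching -96.265°.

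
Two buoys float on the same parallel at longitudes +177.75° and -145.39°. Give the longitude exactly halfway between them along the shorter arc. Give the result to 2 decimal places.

Signed shortest Δλ from +177.75° to -145.39° is +36.86°.
Midpoint longitude = +177.75° + (+36.86°)/2 = +177.75° + 18.43° = +196.18°.
Normalise into (−180°, 180°]: -163.82°.
(The naïve average (+177.75 + -145.39)/2 = 16.18° is on the wrong side of the globe.)

-163.82°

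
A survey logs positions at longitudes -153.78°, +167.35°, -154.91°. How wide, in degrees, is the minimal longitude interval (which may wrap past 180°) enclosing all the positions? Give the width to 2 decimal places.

Sort the longitudes: -154.91°, -153.78°, +167.35°.
Eastward gaps between consecutive values (wrapping around): 1.13°, 321.13°, 37.74°.
Largest gap = 321.13° ⇒ minimal covering band is its complement: 360° − 321.13° = 38.87°.
Band runs from +167.35° eastward to -153.78°, crossing the antimeridian.

38.87°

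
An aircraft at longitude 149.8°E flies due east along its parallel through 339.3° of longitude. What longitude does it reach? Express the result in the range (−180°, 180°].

Start at +149.8°; shift +339.3° → +489.1°.
+489.1° lies outside (−180°, 180°]; subtract 360° → +129.1°.

129.1°E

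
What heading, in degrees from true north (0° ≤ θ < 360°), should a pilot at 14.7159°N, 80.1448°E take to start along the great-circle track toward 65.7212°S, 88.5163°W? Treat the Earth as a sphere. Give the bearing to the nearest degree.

Δλ = -88.5163 − 80.1448 = -168.6611°.
θ = atan2( sin Δλ · cos φ₂ , cos φ₁ · sin φ₂ − sin φ₁ · cos φ₂ · cos Δλ )
  = atan2(-0.08084, -0.77924) = -174.077° → normalised to [0°, 360°): 185.923°.

186°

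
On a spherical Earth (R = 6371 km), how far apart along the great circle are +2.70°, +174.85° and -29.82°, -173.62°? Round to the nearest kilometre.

3818 km

Δλ = -173.62 − 174.85 = -348.47°; wrapped into (−180°, 180°]: 11.53°.
Δφ = -29.82 − 2.70 = -32.52°.
a = sin²(Δφ/2) + cos φ₁ · cos φ₂ · sin²(Δλ/2) = 0.087142.
c = 2·atan2(√a, √(1−a)) = 0.59933 rad → d = 6371·c ≈ 3818.31 km.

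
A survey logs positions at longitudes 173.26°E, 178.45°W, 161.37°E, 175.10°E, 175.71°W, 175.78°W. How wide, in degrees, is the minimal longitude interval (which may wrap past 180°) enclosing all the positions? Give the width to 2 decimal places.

22.92°

Sort the longitudes: -178.45°, -175.78°, -175.71°, +161.37°, +173.26°, +175.10°.
Eastward gaps between consecutive values (wrapping around): 2.67°, 0.07°, 337.08°, 11.89°, 1.84°, 6.45°.
Largest gap = 337.08° ⇒ minimal covering band is its complement: 360° − 337.08° = 22.92°.
Band runs from +161.37° eastward to -175.71°, crossing the antimeridian.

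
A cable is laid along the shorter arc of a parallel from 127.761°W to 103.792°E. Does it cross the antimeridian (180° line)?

Naïve |103.792 − -127.761| = 231.553° > 180°, so the shorter arc goes the other way round — across 180°.
Signed shortest Δλ = ((103.792 − -127.761 + 180) mod 360) − 180 = -128.447°.
Going west by 128.447° from -127.761° passes through 180° before reaching +103.792°.

Yes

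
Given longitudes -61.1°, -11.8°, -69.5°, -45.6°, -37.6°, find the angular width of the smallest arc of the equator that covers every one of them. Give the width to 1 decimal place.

Sort the longitudes: -69.5°, -61.1°, -45.6°, -37.6°, -11.8°.
Eastward gaps between consecutive values (wrapping around): 8.4°, 15.5°, 8.0°, 25.8°, 302.3°.
Largest gap = 302.3° ⇒ minimal covering band is its complement: 360° − 302.3° = 57.7°.
Band runs from -69.5° eastward to -11.8°.

57.7°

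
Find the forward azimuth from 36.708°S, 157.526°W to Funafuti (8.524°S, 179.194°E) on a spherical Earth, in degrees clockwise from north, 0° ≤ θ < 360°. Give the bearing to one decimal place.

317.3°

Δλ = 179.194 − -157.526 = 336.720°; wrapped into (−180°, 180°]: -23.280°.
θ = atan2( sin Δλ · cos φ₂ , cos φ₁ · sin φ₂ − sin φ₁ · cos φ₂ · cos Δλ )
  = atan2(-0.39086, 0.42418) = -42.659° → normalised to [0°, 360°): 317.341°.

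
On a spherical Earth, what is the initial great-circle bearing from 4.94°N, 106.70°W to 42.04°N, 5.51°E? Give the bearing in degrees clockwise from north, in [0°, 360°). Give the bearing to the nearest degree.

Δλ = 5.51 − -106.70 = 112.21°.
θ = atan2( sin Δλ · cos φ₂ , cos φ₁ · sin φ₂ − sin φ₁ · cos φ₂ · cos Δλ )
  = atan2(0.68757, 0.69134) = 44.844° → normalised to [0°, 360°): 44.844°.

45°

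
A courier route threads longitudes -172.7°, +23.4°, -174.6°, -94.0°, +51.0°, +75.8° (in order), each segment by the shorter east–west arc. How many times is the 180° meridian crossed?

2

Leg 1: -172.7° → +23.4°, shortest Δλ = -163.9° (west) — crosses 180°.
Leg 2: +23.4° → -174.6°, shortest Δλ = 162.0° (east) — crosses 180°.
Leg 3: -174.6° → -94.0°, shortest Δλ = 80.6° (east) — does not cross 180°.
Leg 4: -94.0° → +51.0°, shortest Δλ = 145.0° (east) — does not cross 180°.
Leg 5: +51.0° → +75.8°, shortest Δλ = 24.8° (east) — does not cross 180°.
Total crossings: 2.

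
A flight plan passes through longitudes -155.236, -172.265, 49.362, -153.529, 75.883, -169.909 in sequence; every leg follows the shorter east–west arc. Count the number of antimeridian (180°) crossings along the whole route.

4

Leg 1: -155.236° → -172.265°, shortest Δλ = -17.029° (west) — does not cross 180°.
Leg 2: -172.265° → +49.362°, shortest Δλ = -138.373° (west) — crosses 180°.
Leg 3: +49.362° → -153.529°, shortest Δλ = 157.109° (east) — crosses 180°.
Leg 4: -153.529° → +75.883°, shortest Δλ = -130.588° (west) — crosses 180°.
Leg 5: +75.883° → -169.909°, shortest Δλ = 114.208° (east) — crosses 180°.
Total crossings: 4.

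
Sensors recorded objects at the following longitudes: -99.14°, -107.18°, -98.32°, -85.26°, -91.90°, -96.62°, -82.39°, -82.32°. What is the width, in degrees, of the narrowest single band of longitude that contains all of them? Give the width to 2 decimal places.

24.86°

Sort the longitudes: -107.18°, -99.14°, -98.32°, -96.62°, -91.90°, -85.26°, -82.39°, -82.32°.
Eastward gaps between consecutive values (wrapping around): 8.04°, 0.82°, 1.70°, 4.72°, 6.64°, 2.87°, 0.07°, 335.14°.
Largest gap = 335.14° ⇒ minimal covering band is its complement: 360° − 335.14° = 24.86°.
Band runs from -107.18° eastward to -82.32°.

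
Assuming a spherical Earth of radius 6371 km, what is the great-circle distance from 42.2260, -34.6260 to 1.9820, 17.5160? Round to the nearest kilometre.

Δλ = 17.5160 − -34.6260 = 52.1420°.
Δφ = 1.9820 − 42.2260 = -40.2440°.
a = sin²(Δφ/2) + cos φ₁ · cos φ₂ · sin²(Δλ/2) = 0.261289.
c = 2·atan2(√a, √(1−a)) = 1.07308 rad → d = 6371·c ≈ 6836.59 km.

6837 km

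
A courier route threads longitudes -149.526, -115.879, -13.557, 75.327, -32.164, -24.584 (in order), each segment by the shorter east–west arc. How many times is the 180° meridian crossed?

Leg 1: -149.526° → -115.879°, shortest Δλ = 33.647° (east) — does not cross 180°.
Leg 2: -115.879° → -13.557°, shortest Δλ = 102.322° (east) — does not cross 180°.
Leg 3: -13.557° → +75.327°, shortest Δλ = 88.884° (east) — does not cross 180°.
Leg 4: +75.327° → -32.164°, shortest Δλ = -107.491° (west) — does not cross 180°.
Leg 5: -32.164° → -24.584°, shortest Δλ = 7.58° (east) — does not cross 180°.
Total crossings: 0.

0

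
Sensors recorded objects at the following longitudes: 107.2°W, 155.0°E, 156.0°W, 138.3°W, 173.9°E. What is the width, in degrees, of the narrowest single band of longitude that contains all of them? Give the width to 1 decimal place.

97.8°

Sort the longitudes: -156.0°, -138.3°, -107.2°, +155.0°, +173.9°.
Eastward gaps between consecutive values (wrapping around): 17.7°, 31.1°, 262.2°, 18.9°, 30.1°.
Largest gap = 262.2° ⇒ minimal covering band is its complement: 360° − 262.2° = 97.8°.
Band runs from +155.0° eastward to -107.2°, crossing the antimeridian.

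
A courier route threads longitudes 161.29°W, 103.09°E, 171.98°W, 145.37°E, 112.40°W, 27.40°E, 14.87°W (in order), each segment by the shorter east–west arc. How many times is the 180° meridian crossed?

Leg 1: -161.29° → +103.09°, shortest Δλ = -95.62° (west) — crosses 180°.
Leg 2: +103.09° → -171.98°, shortest Δλ = 84.93° (east) — crosses 180°.
Leg 3: -171.98° → +145.37°, shortest Δλ = -42.65° (west) — crosses 180°.
Leg 4: +145.37° → -112.40°, shortest Δλ = 102.23° (east) — crosses 180°.
Leg 5: -112.40° → +27.40°, shortest Δλ = 139.8° (east) — does not cross 180°.
Leg 6: +27.40° → -14.87°, shortest Δλ = -42.27° (west) — does not cross 180°.
Total crossings: 4.

4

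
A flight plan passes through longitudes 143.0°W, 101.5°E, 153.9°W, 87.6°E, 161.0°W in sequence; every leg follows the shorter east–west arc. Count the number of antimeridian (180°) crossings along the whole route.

Leg 1: -143.0° → +101.5°, shortest Δλ = -115.5° (west) — crosses 180°.
Leg 2: +101.5° → -153.9°, shortest Δλ = 104.6° (east) — crosses 180°.
Leg 3: -153.9° → +87.6°, shortest Δλ = -118.5° (west) — crosses 180°.
Leg 4: +87.6° → -161.0°, shortest Δλ = 111.4° (east) — crosses 180°.
Total crossings: 4.

4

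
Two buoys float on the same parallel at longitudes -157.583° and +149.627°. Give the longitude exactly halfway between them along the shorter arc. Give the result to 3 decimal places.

+176.022°

Signed shortest Δλ from -157.583° to +149.627° is -52.790°.
Midpoint longitude = -157.583° + (-52.790°)/2 = -157.583° − 26.395° = -183.978°.
Normalise into (−180°, 180°]: +176.022°.
(The naïve average (-157.583 + +149.627)/2 = -3.978° is on the wrong side of the globe.)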